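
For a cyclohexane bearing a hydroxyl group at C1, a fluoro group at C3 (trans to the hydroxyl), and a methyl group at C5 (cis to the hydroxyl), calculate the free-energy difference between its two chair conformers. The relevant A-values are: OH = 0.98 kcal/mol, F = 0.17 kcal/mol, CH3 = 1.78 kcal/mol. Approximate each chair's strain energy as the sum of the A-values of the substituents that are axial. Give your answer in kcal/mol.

2.59 kcal/mol

Chair I (hydroxyl axial, fluoro equatorial, methyl axial): E = 2.76 kcal/mol.
Chair II (hydroxyl equatorial, fluoro axial, methyl equatorial): E = 0.17 kcal/mol.
ΔE = 2.76 − 0.17 = 2.59 kcal/mol; chair II is more stable.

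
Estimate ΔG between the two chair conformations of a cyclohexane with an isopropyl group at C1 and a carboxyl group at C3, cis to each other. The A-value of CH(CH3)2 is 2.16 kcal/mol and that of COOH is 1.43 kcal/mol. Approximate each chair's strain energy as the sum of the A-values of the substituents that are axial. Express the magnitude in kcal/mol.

3.59 kcal/mol

C1 and C3 have the same parity, so for the cis isomer the two substituents are e,e in one chair and a,a in the other.
Chair I (isopropyl axial, carboxyl axial): E = 3.59 kcal/mol.
Chair II (isopropyl equatorial, carboxyl equatorial): E = 0.00 kcal/mol.
ΔE = 3.59 − 0.00 = 3.59 kcal/mol; chair II is more stable.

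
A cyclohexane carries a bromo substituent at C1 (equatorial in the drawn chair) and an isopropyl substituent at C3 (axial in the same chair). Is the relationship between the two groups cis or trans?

C1 and C3 have the same parity, so their axial bonds point in the same direction.
With same-parity carbons, two substituents on the same face are both axial or both equatorial; opposite faces give one of each.
Here the groups are equatorial/axial → opposite face → trans.

trans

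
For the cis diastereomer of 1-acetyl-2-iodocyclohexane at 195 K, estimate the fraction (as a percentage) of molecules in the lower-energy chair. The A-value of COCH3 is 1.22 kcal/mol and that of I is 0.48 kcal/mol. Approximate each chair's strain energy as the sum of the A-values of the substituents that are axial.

87.1%

C1 and C2 have opposite parity, so for the cis isomer the two substituents are one axial and one equatorial in each chair.
Chair I (acetyl axial, iodo equatorial): E = 1.22 kcal/mol; chair II (acetyl equatorial, iodo axial): E = 0.48 kcal/mol.
ΔG = 0.74 kcal/mol between the two chairs.
K = exp(ΔG/RT) with R = 1.987×10⁻³ kcal mol⁻¹ K⁻¹ and T = 195 K gives K ≈ 6.75.
Fraction in the lower-energy chair = K/(K+1) = 87.1%.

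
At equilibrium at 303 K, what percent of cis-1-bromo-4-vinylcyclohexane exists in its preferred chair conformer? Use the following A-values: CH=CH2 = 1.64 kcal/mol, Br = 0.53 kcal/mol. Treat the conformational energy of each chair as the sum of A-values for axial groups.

86.3%

C1 and C4 have opposite parity, so for the cis isomer the two substituents are one axial and one equatorial in each chair.
Chair I (vinyl axial, bromo equatorial): E = 1.64 kcal/mol; chair II (vinyl equatorial, bromo axial): E = 0.53 kcal/mol.
ΔG = 1.11 kcal/mol between the two chairs.
K = exp(ΔG/RT) with R = 1.987×10⁻³ kcal mol⁻¹ K⁻¹ and T = 303 K gives K ≈ 6.32.
Fraction in the lower-energy chair = K/(K+1) = 86.3%.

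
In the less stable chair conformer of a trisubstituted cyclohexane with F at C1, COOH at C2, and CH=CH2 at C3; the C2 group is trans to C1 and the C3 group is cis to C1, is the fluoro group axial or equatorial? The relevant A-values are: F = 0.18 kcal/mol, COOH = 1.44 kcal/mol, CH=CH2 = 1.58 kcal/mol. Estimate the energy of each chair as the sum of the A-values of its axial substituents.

axial

Chair I (fluoro axial, carboxyl axial, vinyl axial): E = 3.20 kcal/mol.
Chair II (fluoro equatorial, carboxyl equatorial, vinyl equatorial): E = 0.00 kcal/mol.
Chair I is the less stable (higher-energy) conformer, and in that chair the fluoro group is axial.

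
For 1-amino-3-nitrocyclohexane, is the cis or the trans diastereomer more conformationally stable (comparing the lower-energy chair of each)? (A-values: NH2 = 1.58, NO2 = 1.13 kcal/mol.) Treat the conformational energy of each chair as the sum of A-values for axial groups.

cis

At 1,3 positions (parity same): cis → (e,e or a,a); trans → (a,e or e,a).
Best chair for cis: E = 0.00 kcal/mol; best chair for trans: E = 1.13 kcal/mol.
The cis isomer is lower by 1.13 kcal/mol.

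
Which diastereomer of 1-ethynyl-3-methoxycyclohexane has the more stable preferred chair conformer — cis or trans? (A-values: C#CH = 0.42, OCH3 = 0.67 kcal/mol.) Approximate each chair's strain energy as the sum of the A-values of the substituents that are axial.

cis

At 1,3 positions (parity same): cis → (e,e or a,a); trans → (a,e or e,a).
Best chair for cis: E = 0.00 kcal/mol; best chair for trans: E = 0.42 kcal/mol.
The cis isomer is lower by 0.42 kcal/mol.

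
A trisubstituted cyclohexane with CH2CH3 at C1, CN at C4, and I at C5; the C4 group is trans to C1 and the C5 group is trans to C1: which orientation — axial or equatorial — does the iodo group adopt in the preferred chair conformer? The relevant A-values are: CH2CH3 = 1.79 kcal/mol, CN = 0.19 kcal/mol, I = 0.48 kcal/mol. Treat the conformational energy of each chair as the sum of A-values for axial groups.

Chair I (ethyl axial, cyano axial, iodo equatorial): E = 1.98 kcal/mol.
Chair II (ethyl equatorial, cyano equatorial, iodo axial): E = 0.48 kcal/mol.
Chair II is the more stable (lower-energy) conformer, and in that chair the iodo group is axial.

axial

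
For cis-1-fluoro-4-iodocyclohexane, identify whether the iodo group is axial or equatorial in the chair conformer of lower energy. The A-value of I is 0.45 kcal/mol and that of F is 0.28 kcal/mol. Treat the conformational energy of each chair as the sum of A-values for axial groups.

equatorial

C1 and C4 have opposite parity, so for the cis isomer the two substituents are one axial and one equatorial in each chair.
Chair I (iodo axial, fluoro equatorial): E = 0.45 kcal/mol.
Chair II (iodo equatorial, fluoro axial): E = 0.28 kcal/mol.
Chair II is the more stable (lower-energy) conformer, and in that chair the iodo group is equatorial.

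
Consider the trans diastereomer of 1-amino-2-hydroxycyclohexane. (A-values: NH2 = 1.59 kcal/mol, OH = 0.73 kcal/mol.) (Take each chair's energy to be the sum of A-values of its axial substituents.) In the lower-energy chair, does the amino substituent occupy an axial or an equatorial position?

C1 and C2 have opposite parity, so for the trans isomer the two substituents are e,e in one chair and a,a in the other.
Chair I (amino axial, hydroxyl axial): E = 2.32 kcal/mol.
Chair II (amino equatorial, hydroxyl equatorial): E = 0.00 kcal/mol.
Chair II is the more stable (lower-energy) conformer, and in that chair the amino group is equatorial.

equatorial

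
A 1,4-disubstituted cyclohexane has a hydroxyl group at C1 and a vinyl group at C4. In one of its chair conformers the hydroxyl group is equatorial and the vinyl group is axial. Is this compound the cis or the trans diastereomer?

C1 and C4 have opposite parity, so their axial bonds point in opposite directions.
With opposite-parity carbons, two substituents on the same face are one axial and one equatorial; opposite faces give both axial or both equatorial.
Here the groups are equatorial/axial → same face → cis.

cis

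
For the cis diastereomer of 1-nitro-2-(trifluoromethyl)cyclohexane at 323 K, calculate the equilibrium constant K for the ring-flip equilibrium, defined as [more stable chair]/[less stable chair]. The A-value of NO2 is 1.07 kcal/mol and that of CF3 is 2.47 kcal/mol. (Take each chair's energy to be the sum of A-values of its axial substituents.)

K ≈ 8.86

C1 and C2 have opposite parity, so for the cis isomer the two substituents are one axial and one equatorial in each chair.
Chair I (nitro axial, trifluoromethyl equatorial): E = 1.07 kcal/mol; chair II (nitro equatorial, trifluoromethyl axial): E = 2.47 kcal/mol.
ΔG = 1.40 kcal/mol between the two chairs.
K = exp(ΔG/RT) with R = 1.987×10⁻³ kcal mol⁻¹ K⁻¹ and T = 323 K gives K ≈ 8.86.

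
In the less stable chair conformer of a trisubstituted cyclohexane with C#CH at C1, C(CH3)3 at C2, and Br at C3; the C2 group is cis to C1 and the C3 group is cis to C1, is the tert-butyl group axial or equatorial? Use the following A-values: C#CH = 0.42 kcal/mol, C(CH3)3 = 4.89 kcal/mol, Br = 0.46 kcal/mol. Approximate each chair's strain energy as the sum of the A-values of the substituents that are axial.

axial

Chair I (ethynyl axial, tert-butyl equatorial, bromo axial): E = 0.88 kcal/mol.
Chair II (ethynyl equatorial, tert-butyl axial, bromo equatorial): E = 4.89 kcal/mol.
Chair II is the less stable (higher-energy) conformer, and in that chair the tert-butyl group is axial.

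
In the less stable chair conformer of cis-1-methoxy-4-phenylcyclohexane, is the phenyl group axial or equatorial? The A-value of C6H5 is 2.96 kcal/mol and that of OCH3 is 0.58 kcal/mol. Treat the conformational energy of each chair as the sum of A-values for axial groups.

C1 and C4 have opposite parity, so for the cis isomer the two substituents are one axial and one equatorial in each chair.
Chair I (phenyl axial, methoxy equatorial): E = 2.96 kcal/mol.
Chair II (phenyl equatorial, methoxy axial): E = 0.58 kcal/mol.
Chair I is the less stable (higher-energy) conformer, and in that chair the phenyl group is axial.

axial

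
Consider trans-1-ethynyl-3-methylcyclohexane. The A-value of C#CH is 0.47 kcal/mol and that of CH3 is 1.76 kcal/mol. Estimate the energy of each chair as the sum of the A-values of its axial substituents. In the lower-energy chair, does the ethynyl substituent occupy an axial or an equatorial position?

axial

C1 and C3 have the same parity, so for the trans isomer the two substituents are one axial and one equatorial in each chair.
Chair I (ethynyl axial, methyl equatorial): E = 0.47 kcal/mol.
Chair II (ethynyl equatorial, methyl axial): E = 1.76 kcal/mol.
Chair I is the more stable (lower-energy) conformer, and in that chair the ethynyl group is axial.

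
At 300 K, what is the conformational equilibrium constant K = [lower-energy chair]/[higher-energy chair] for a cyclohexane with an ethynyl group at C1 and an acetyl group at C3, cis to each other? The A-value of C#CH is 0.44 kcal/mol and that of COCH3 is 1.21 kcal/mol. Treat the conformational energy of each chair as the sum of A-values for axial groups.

K ≈ 15.9

C1 and C3 have the same parity, so for the cis isomer the two substituents are e,e in one chair and a,a in the other.
Chair I (ethynyl axial, acetyl axial): E = 1.65 kcal/mol; chair II (ethynyl equatorial, acetyl equatorial): E = 0.00 kcal/mol.
ΔG = 1.65 kcal/mol between the two chairs.
K = exp(ΔG/RT) with R = 1.987×10⁻³ kcal mol⁻¹ K⁻¹ and T = 300 K gives K ≈ 15.9.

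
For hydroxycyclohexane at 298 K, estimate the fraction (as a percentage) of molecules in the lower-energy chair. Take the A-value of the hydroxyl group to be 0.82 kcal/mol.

80.0%

One chair has the hydroxyl group axial (E = 0.82 kcal/mol) and the other has it equatorial (E = 0).
ΔG = 0.82 kcal/mol between the two chairs.
K = exp(ΔG/RT) with R = 1.987×10⁻³ kcal mol⁻¹ K⁻¹ and T = 298 K gives K ≈ 3.99.
Fraction in the lower-energy chair = K/(K+1) = 80.0%.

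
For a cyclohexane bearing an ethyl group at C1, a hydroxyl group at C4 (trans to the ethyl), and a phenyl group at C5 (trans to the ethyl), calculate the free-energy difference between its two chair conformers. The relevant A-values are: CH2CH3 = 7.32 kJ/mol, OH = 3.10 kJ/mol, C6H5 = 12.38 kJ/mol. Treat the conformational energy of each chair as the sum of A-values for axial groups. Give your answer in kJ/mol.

1.96 kJ/mol

Chair I (ethyl axial, hydroxyl axial, phenyl equatorial): E = 10.42 kJ/mol.
Chair II (ethyl equatorial, hydroxyl equatorial, phenyl axial): E = 12.38 kJ/mol.
ΔE = 12.38 − 10.42 = 1.96 kJ/mol; chair I is more stable.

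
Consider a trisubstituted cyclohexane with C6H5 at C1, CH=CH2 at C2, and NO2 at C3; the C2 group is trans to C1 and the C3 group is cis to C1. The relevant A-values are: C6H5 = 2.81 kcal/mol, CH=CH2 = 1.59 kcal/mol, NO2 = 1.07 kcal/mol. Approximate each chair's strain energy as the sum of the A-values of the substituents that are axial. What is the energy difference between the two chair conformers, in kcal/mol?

Chair I (phenyl axial, vinyl axial, nitro axial): E = 5.47 kcal/mol.
Chair II (phenyl equatorial, vinyl equatorial, nitro equatorial): E = 0.00 kcal/mol.
ΔE = 5.47 − 0.00 = 5.47 kcal/mol; chair II is more stable.

5.47 kcal/mol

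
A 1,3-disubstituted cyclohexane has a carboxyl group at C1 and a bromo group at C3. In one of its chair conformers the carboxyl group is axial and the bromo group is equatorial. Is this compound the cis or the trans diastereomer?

C1 and C3 have the same parity, so their axial bonds point in the same direction.
With same-parity carbons, two substituents on the same face are both axial or both equatorial; opposite faces give one of each.
Here the groups are axial/equatorial → opposite face → trans.

trans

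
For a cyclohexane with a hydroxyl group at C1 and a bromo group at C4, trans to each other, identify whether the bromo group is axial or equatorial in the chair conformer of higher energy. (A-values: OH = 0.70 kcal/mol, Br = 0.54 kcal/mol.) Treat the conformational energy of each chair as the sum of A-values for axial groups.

C1 and C4 have opposite parity, so for the trans isomer the two substituents are e,e in one chair and a,a in the other.
Chair I (hydroxyl axial, bromo axial): E = 1.24 kcal/mol.
Chair II (hydroxyl equatorial, bromo equatorial): E = 0.00 kcal/mol.
Chair I is the less stable (higher-energy) conformer, and in that chair the bromo group is axial.

axial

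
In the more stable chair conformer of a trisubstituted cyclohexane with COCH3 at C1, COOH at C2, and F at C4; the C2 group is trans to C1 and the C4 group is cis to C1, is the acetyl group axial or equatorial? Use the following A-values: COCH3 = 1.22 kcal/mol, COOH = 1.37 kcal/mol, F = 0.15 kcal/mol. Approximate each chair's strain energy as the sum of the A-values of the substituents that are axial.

Chair I (acetyl axial, carboxyl axial, fluoro equatorial): E = 2.59 kcal/mol.
Chair II (acetyl equatorial, carboxyl equatorial, fluoro axial): E = 0.15 kcal/mol.
Chair II is the more stable (lower-energy) conformer, and in that chair the acetyl group is equatorial.

equatorial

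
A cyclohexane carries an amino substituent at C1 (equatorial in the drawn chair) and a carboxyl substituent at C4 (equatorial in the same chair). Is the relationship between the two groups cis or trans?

C1 and C4 have opposite parity, so their axial bonds point in opposite directions.
With opposite-parity carbons, two substituents on the same face are one axial and one equatorial; opposite faces give both axial or both equatorial.
Here the groups are equatorial/equatorial → opposite face → trans.

trans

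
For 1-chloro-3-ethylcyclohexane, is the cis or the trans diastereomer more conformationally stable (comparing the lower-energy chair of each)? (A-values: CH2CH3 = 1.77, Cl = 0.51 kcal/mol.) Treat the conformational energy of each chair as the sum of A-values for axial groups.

cis

At 1,3 positions (parity same): cis → (e,e or a,a); trans → (a,e or e,a).
Best chair for cis: E = 0.00 kcal/mol; best chair for trans: E = 0.51 kcal/mol.
The cis isomer is lower by 0.51 kcal/mol.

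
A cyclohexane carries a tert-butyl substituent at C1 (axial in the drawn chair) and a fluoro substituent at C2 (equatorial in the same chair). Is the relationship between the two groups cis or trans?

C1 and C2 have opposite parity, so their axial bonds point in opposite directions.
With opposite-parity carbons, two substituents on the same face are one axial and one equatorial; opposite faces give both axial or both equatorial.
Here the groups are axial/equatorial → same face → cis.

cis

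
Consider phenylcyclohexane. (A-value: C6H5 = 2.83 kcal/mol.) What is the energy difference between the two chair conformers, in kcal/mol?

2.83 kcal/mol

A monosubstituted cyclohexane has one chair with the phenyl group axial (E = A = 2.83 kcal/mol) and one with it equatorial (E = 0).
ΔE = 2.83 − 0 = 2.83 kcal/mol.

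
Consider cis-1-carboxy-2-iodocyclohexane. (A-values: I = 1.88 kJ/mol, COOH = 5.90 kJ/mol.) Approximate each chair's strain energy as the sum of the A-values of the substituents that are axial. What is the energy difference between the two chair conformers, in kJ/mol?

4.02 kJ/mol

C1 and C2 have opposite parity, so for the cis isomer the two substituents are one axial and one equatorial in each chair.
Chair I (iodo axial, carboxyl equatorial): E = 1.88 kJ/mol.
Chair II (iodo equatorial, carboxyl axial): E = 5.90 kJ/mol.
ΔE = 5.90 − 1.88 = 4.02 kJ/mol; chair I is more stable.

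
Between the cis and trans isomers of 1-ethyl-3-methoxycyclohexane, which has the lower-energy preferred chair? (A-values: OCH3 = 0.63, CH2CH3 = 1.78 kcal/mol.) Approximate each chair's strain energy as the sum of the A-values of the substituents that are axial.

At 1,3 positions (parity same): cis → (e,e or a,a); trans → (a,e or e,a).
Best chair for cis: E = 0.00 kcal/mol; best chair for trans: E = 0.63 kcal/mol.
The cis isomer is lower by 0.63 kcal/mol.

cis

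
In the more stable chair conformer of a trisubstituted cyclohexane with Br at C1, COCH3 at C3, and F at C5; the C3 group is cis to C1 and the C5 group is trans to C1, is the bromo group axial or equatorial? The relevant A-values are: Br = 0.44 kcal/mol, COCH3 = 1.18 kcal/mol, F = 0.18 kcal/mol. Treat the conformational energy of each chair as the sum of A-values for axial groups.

Chair I (bromo axial, acetyl axial, fluoro equatorial): E = 1.62 kcal/mol.
Chair II (bromo equatorial, acetyl equatorial, fluoro axial): E = 0.18 kcal/mol.
Chair II is the more stable (lower-energy) conformer, and in that chair the bromo group is equatorial.

equatorial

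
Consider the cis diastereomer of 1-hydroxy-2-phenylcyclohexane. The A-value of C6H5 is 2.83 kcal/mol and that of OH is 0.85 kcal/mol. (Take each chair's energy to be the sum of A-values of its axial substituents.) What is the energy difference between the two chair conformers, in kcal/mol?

C1 and C2 have opposite parity, so for the cis isomer the two substituents are one axial and one equatorial in each chair.
Chair I (phenyl axial, hydroxyl equatorial): E = 2.83 kcal/mol.
Chair II (phenyl equatorial, hydroxyl axial): E = 0.85 kcal/mol.
ΔE = 2.83 − 0.85 = 1.98 kcal/mol; chair II is more stable.

1.98 kcal/mol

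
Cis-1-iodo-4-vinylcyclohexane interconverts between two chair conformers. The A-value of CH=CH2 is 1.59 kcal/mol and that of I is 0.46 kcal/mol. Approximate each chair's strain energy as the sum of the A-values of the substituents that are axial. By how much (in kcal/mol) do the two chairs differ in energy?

C1 and C4 have opposite parity, so for the cis isomer the two substituents are one axial and one equatorial in each chair.
Chair I (vinyl axial, iodo equatorial): E = 1.59 kcal/mol.
Chair II (vinyl equatorial, iodo axial): E = 0.46 kcal/mol.
ΔE = 1.59 − 0.46 = 1.13 kcal/mol; chair II is more stable.

1.13 kcal/mol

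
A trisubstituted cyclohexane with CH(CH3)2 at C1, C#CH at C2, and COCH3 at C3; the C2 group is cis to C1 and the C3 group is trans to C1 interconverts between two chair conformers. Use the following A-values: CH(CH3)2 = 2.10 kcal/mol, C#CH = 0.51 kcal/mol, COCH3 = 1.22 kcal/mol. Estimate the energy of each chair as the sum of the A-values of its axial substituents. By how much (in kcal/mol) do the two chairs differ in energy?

0.37 kcal/mol

Chair I (isopropyl axial, ethynyl equatorial, acetyl equatorial): E = 2.10 kcal/mol.
Chair II (isopropyl equatorial, ethynyl axial, acetyl axial): E = 1.73 kcal/mol.
ΔE = 2.10 − 1.73 = 0.37 kcal/mol; chair II is more stable.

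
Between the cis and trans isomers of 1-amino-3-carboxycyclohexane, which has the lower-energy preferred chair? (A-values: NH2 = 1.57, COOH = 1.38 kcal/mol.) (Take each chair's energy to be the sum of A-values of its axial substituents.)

At 1,3 positions (parity same): cis → (e,e or a,a); trans → (a,e or e,a).
Best chair for cis: E = 0.00 kcal/mol; best chair for trans: E = 1.38 kcal/mol.
The cis isomer is lower by 1.38 kcal/mol.

cis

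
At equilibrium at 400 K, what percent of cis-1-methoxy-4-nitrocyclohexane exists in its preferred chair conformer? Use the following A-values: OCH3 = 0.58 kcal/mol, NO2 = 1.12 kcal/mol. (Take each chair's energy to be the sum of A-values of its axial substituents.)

66.4%

C1 and C4 have opposite parity, so for the cis isomer the two substituents are one axial and one equatorial in each chair.
Chair I (methoxy axial, nitro equatorial): E = 0.58 kcal/mol; chair II (methoxy equatorial, nitro axial): E = 1.12 kcal/mol.
ΔG = 0.54 kcal/mol between the two chairs.
K = exp(ΔG/RT) with R = 1.987×10⁻³ kcal mol⁻¹ K⁻¹ and T = 400 K gives K ≈ 1.97.
Fraction in the lower-energy chair = K/(K+1) = 66.4%.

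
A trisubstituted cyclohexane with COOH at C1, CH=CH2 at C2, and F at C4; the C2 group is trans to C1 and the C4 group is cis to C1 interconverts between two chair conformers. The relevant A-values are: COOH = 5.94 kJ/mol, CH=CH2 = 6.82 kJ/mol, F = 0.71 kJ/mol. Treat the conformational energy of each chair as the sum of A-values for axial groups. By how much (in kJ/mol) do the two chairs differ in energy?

12.05 kJ/mol

Chair I (carboxyl axial, vinyl axial, fluoro equatorial): E = 12.76 kJ/mol.
Chair II (carboxyl equatorial, vinyl equatorial, fluoro axial): E = 0.71 kJ/mol.
ΔE = 12.76 − 0.71 = 12.05 kJ/mol; chair II is more stable.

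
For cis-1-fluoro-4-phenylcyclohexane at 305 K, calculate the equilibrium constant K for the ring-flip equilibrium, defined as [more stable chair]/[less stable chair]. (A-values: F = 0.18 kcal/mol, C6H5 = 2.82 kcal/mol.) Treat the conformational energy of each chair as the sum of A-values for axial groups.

K ≈ 78.0

C1 and C4 have opposite parity, so for the cis isomer the two substituents are one axial and one equatorial in each chair.
Chair I (fluoro axial, phenyl equatorial): E = 0.18 kcal/mol; chair II (fluoro equatorial, phenyl axial): E = 2.82 kcal/mol.
ΔG = 2.64 kcal/mol between the two chairs.
K = exp(ΔG/RT) with R = 1.987×10⁻³ kcal mol⁻¹ K⁻¹ and T = 305 K gives K ≈ 78.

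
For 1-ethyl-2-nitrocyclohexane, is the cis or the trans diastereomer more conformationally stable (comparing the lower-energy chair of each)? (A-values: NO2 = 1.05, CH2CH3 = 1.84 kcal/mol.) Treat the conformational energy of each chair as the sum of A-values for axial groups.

trans

At 1,2 positions (parity opposite): cis → (a,e or e,a); trans → (e,e or a,a).
Best chair for cis: E = 1.05 kcal/mol; best chair for trans: E = 0.00 kcal/mol.
The trans isomer is lower by 1.05 kcal/mol.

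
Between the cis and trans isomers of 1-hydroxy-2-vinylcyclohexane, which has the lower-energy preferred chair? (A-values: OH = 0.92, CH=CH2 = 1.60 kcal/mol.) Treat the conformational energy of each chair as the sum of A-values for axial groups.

At 1,2 positions (parity opposite): cis → (a,e or e,a); trans → (e,e or a,a).
Best chair for cis: E = 0.92 kcal/mol; best chair for trans: E = 0.00 kcal/mol.
The trans isomer is lower by 0.92 kcal/mol.

trans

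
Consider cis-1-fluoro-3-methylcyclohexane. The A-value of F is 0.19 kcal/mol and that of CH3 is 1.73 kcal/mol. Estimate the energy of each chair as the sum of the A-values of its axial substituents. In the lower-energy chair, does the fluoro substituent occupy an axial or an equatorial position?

C1 and C3 have the same parity, so for the cis isomer the two substituents are e,e in one chair and a,a in the other.
Chair I (fluoro axial, methyl axial): E = 1.92 kcal/mol.
Chair II (fluoro equatorial, methyl equatorial): E = 0.00 kcal/mol.
Chair II is the more stable (lower-energy) conformer, and in that chair the fluoro group is equatorial.

equatorial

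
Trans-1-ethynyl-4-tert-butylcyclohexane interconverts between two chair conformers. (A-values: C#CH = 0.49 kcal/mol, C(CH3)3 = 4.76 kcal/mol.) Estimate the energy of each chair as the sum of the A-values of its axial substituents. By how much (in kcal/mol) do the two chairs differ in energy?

5.25 kcal/mol

C1 and C4 have opposite parity, so for the trans isomer the two substituents are e,e in one chair and a,a in the other.
Chair I (ethynyl axial, tert-butyl axial): E = 5.25 kcal/mol.
Chair II (ethynyl equatorial, tert-butyl equatorial): E = 0.00 kcal/mol.
ΔE = 5.25 − 0.00 = 5.25 kcal/mol; chair II is more stable.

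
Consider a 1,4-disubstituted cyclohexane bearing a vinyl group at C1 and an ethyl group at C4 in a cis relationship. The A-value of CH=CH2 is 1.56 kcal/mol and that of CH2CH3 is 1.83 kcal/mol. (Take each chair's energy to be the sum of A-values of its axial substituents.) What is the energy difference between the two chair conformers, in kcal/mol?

C1 and C4 have opposite parity, so for the cis isomer the two substituents are one axial and one equatorial in each chair.
Chair I (vinyl axial, ethyl equatorial): E = 1.56 kcal/mol.
Chair II (vinyl equatorial, ethyl axial): E = 1.83 kcal/mol.
ΔE = 1.83 − 1.56 = 0.27 kcal/mol; chair I is more stable.

0.27 kcal/mol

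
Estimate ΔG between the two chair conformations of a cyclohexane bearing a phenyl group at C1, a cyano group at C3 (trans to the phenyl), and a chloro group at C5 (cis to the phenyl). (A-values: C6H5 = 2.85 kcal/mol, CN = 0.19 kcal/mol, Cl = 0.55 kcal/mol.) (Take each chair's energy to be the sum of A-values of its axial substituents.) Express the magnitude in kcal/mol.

3.21 kcal/mol

Chair I (phenyl axial, cyano equatorial, chloro axial): E = 3.40 kcal/mol.
Chair II (phenyl equatorial, cyano axial, chloro equatorial): E = 0.19 kcal/mol.
ΔE = 3.40 − 0.19 = 3.21 kcal/mol; chair II is more stable.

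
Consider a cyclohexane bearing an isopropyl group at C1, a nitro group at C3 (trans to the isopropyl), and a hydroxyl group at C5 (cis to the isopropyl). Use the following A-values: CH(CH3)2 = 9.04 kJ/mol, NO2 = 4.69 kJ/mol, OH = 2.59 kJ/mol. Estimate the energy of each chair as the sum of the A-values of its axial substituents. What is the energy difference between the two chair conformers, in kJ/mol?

Chair I (isopropyl axial, nitro equatorial, hydroxyl axial): E = 11.63 kJ/mol.
Chair II (isopropyl equatorial, nitro axial, hydroxyl equatorial): E = 4.69 kJ/mol.
ΔE = 11.63 − 4.69 = 6.94 kJ/mol; chair II is more stable.

6.94 kJ/mol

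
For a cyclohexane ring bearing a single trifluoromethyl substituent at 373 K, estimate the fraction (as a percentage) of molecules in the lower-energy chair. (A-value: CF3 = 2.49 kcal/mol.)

One chair has the trifluoromethyl group axial (E = 2.49 kcal/mol) and the other has it equatorial (E = 0).
ΔG = 2.49 kcal/mol between the two chairs.
K = exp(ΔG/RT) with R = 1.987×10⁻³ kcal mol⁻¹ K⁻¹ and T = 373 K gives K ≈ 28.8.
Fraction in the lower-energy chair = K/(K+1) = 96.6%.

96.6%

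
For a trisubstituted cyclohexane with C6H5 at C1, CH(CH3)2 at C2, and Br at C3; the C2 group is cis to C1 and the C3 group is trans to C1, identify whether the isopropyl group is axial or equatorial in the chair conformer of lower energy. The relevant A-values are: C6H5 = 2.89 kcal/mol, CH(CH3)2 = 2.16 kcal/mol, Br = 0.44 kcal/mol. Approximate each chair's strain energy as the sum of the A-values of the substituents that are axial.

axial

Chair I (phenyl axial, isopropyl equatorial, bromo equatorial): E = 2.89 kcal/mol.
Chair II (phenyl equatorial, isopropyl axial, bromo axial): E = 2.60 kcal/mol.
Chair II is the more stable (lower-energy) conformer, and in that chair the isopropyl group is axial.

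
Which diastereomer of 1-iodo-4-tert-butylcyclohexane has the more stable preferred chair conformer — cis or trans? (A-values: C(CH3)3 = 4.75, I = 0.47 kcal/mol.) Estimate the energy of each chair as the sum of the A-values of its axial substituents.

trans

At 1,4 positions (parity opposite): cis → (a,e or e,a); trans → (e,e or a,a).
Best chair for cis: E = 0.47 kcal/mol; best chair for trans: E = 0.00 kcal/mol.
The trans isomer is lower by 0.47 kcal/mol.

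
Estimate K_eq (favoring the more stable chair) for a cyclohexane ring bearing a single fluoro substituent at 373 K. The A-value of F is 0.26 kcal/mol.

One chair has the fluoro group axial (E = 0.26 kcal/mol) and the other has it equatorial (E = 0).
ΔG = 0.26 kcal/mol between the two chairs.
K = exp(ΔG/RT) with R = 1.987×10⁻³ kcal mol⁻¹ K⁻¹ and T = 373 K gives K ≈ 1.42.

K ≈ 1.42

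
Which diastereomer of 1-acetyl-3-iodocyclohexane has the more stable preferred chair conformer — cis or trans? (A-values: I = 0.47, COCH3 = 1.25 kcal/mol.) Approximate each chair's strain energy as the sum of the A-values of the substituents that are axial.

At 1,3 positions (parity same): cis → (e,e or a,a); trans → (a,e or e,a).
Best chair for cis: E = 0.00 kcal/mol; best chair for trans: E = 0.47 kcal/mol.
The cis isomer is lower by 0.47 kcal/mol.

cis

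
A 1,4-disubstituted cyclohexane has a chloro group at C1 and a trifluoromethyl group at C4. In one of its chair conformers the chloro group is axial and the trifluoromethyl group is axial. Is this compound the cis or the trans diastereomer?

C1 and C4 have opposite parity, so their axial bonds point in opposite directions.
With opposite-parity carbons, two substituents on the same face are one axial and one equatorial; opposite faces give both axial or both equatorial.
Here the groups are axial/axial → opposite face → trans.

trans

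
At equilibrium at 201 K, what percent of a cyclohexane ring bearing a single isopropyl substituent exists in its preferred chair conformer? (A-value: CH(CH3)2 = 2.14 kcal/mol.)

99.5%

One chair has the isopropyl group axial (E = 2.14 kcal/mol) and the other has it equatorial (E = 0).
ΔG = 2.14 kcal/mol between the two chairs.
K = exp(ΔG/RT) with R = 1.987×10⁻³ kcal mol⁻¹ K⁻¹ and T = 201 K gives K ≈ 212.
Fraction in the lower-energy chair = K/(K+1) = 99.5%.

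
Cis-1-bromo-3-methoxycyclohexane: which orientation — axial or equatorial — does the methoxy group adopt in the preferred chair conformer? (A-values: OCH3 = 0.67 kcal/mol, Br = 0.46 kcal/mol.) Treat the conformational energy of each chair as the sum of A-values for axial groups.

C1 and C3 have the same parity, so for the cis isomer the two substituents are e,e in one chair and a,a in the other.
Chair I (methoxy axial, bromo axial): E = 1.13 kcal/mol.
Chair II (methoxy equatorial, bromo equatorial): E = 0.00 kcal/mol.
Chair II is the more stable (lower-energy) conformer, and in that chair the methoxy group is equatorial.

equatorial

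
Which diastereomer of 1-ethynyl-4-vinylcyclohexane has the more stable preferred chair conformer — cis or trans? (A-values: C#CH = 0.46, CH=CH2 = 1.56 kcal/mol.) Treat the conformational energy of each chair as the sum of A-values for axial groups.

trans

At 1,4 positions (parity opposite): cis → (a,e or e,a); trans → (e,e or a,a).
Best chair for cis: E = 0.46 kcal/mol; best chair for trans: E = 0.00 kcal/mol.
The trans isomer is lower by 0.46 kcal/mol.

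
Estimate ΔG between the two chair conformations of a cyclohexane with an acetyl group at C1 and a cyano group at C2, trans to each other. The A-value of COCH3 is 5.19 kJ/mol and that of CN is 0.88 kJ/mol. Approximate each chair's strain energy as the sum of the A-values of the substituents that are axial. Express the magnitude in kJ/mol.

C1 and C2 have opposite parity, so for the trans isomer the two substituents are e,e in one chair and a,a in the other.
Chair I (acetyl axial, cyano axial): E = 6.07 kJ/mol.
Chair II (acetyl equatorial, cyano equatorial): E = 0.00 kJ/mol.
ΔE = 6.07 − 0.00 = 6.07 kJ/mol; chair II is more stable.

6.07 kJ/mol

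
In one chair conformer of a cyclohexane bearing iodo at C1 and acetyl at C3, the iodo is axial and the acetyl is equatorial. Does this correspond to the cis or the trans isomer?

C1 and C3 have the same parity, so their axial bonds point in the same direction.
With same-parity carbons, two substituents on the same face are both axial or both equatorial; opposite faces give one of each.
Here the groups are axial/equatorial → opposite face → trans.

trans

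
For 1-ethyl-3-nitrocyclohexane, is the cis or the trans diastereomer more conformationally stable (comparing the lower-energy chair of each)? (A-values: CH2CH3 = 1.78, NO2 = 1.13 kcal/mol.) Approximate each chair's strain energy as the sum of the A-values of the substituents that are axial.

At 1,3 positions (parity same): cis → (e,e or a,a); trans → (a,e or e,a).
Best chair for cis: E = 0.00 kcal/mol; best chair for trans: E = 1.13 kcal/mol.
The cis isomer is lower by 1.13 kcal/mol.

cis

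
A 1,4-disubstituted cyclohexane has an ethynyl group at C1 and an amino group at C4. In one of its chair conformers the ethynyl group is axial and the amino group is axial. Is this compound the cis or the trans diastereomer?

trans

C1 and C4 have opposite parity, so their axial bonds point in opposite directions.
With opposite-parity carbons, two substituents on the same face are one axial and one equatorial; opposite faces give both axial or both equatorial.
Here the groups are axial/axial → opposite face → trans.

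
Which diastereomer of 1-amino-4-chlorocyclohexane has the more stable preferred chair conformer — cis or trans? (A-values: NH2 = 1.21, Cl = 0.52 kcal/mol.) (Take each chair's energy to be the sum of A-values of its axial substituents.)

At 1,4 positions (parity opposite): cis → (a,e or e,a); trans → (e,e or a,a).
Best chair for cis: E = 0.52 kcal/mol; best chair for trans: E = 0.00 kcal/mol.
The trans isomer is lower by 0.52 kcal/mol.

trans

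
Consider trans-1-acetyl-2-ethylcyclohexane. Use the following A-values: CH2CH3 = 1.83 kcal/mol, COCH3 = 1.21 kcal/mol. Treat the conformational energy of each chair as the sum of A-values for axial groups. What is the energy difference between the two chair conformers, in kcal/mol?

C1 and C2 have opposite parity, so for the trans isomer the two substituents are e,e in one chair and a,a in the other.
Chair I (ethyl axial, acetyl axial): E = 3.04 kcal/mol.
Chair II (ethyl equatorial, acetyl equatorial): E = 0.00 kcal/mol.
ΔE = 3.04 − 0.00 = 3.04 kcal/mol; chair II is more stable.

3.04 kcal/mol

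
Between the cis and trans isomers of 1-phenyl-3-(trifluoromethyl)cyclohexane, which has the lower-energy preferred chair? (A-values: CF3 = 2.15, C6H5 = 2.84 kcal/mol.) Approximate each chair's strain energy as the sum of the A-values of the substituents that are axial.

At 1,3 positions (parity same): cis → (e,e or a,a); trans → (a,e or e,a).
Best chair for cis: E = 0.00 kcal/mol; best chair for trans: E = 2.15 kcal/mol.
The cis isomer is lower by 2.15 kcal/mol.

cis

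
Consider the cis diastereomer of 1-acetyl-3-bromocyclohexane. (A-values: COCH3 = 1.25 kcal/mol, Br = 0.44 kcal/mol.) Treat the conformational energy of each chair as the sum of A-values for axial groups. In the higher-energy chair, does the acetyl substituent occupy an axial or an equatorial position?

C1 and C3 have the same parity, so for the cis isomer the two substituents are e,e in one chair and a,a in the other.
Chair I (acetyl axial, bromo axial): E = 1.69 kcal/mol.
Chair II (acetyl equatorial, bromo equatorial): E = 0.00 kcal/mol.
Chair I is the less stable (higher-energy) conformer, and in that chair the acetyl group is axial.

axial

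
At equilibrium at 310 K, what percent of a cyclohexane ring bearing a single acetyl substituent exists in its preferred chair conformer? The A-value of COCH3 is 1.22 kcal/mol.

One chair has the acetyl group axial (E = 1.22 kcal/mol) and the other has it equatorial (E = 0).
ΔG = 1.22 kcal/mol between the two chairs.
K = exp(ΔG/RT) with R = 1.987×10⁻³ kcal mol⁻¹ K⁻¹ and T = 310 K gives K ≈ 7.25.
Fraction in the lower-energy chair = K/(K+1) = 87.9%.

87.9%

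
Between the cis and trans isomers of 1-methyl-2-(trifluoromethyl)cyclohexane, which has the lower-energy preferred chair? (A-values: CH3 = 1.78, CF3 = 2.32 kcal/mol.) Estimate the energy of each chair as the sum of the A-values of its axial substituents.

trans

At 1,2 positions (parity opposite): cis → (a,e or e,a); trans → (e,e or a,a).
Best chair for cis: E = 1.78 kcal/mol; best chair for trans: E = 0.00 kcal/mol.
The trans isomer is lower by 1.78 kcal/mol.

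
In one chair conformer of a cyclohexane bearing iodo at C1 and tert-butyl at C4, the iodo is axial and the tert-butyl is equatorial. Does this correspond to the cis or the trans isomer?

cis

C1 and C4 have opposite parity, so their axial bonds point in opposite directions.
With opposite-parity carbons, two substituents on the same face are one axial and one equatorial; opposite faces give both axial or both equatorial.
Here the groups are axial/equatorial → same face → cis.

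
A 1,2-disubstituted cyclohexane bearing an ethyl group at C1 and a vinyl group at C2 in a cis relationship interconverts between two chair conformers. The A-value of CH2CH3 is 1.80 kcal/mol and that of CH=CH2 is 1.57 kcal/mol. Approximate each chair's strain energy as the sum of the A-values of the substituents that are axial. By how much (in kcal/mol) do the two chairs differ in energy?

0.23 kcal/mol

C1 and C2 have opposite parity, so for the cis isomer the two substituents are one axial and one equatorial in each chair.
Chair I (ethyl axial, vinyl equatorial): E = 1.80 kcal/mol.
Chair II (ethyl equatorial, vinyl axial): E = 1.57 kcal/mol.
ΔE = 1.80 − 1.57 = 0.23 kcal/mol; chair II is more stable.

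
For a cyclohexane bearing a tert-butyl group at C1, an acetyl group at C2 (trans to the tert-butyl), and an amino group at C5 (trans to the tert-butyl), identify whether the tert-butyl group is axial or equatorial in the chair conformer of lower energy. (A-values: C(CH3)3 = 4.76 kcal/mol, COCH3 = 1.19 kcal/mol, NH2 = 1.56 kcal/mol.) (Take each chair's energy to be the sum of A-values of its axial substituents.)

equatorial

Chair I (tert-butyl axial, acetyl axial, amino equatorial): E = 5.95 kcal/mol.
Chair II (tert-butyl equatorial, acetyl equatorial, amino axial): E = 1.56 kcal/mol.
Chair II is the more stable (lower-energy) conformer, and in that chair the tert-butyl group is equatorial.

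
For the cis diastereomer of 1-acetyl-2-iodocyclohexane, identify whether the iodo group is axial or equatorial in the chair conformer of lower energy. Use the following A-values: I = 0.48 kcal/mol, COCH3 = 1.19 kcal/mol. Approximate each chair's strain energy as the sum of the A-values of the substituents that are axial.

axial

C1 and C2 have opposite parity, so for the cis isomer the two substituents are one axial and one equatorial in each chair.
Chair I (iodo axial, acetyl equatorial): E = 0.48 kcal/mol.
Chair II (iodo equatorial, acetyl axial): E = 1.19 kcal/mol.
Chair I is the more stable (lower-energy) conformer, and in that chair the iodo group is axial.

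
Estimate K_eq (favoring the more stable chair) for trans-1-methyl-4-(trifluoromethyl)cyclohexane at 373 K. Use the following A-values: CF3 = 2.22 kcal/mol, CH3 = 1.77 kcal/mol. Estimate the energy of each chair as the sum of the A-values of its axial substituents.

C1 and C4 have opposite parity, so for the trans isomer the two substituents are e,e in one chair and a,a in the other.
Chair I (trifluoromethyl axial, methyl axial): E = 3.99 kcal/mol; chair II (trifluoromethyl equatorial, methyl equatorial): E = 0.00 kcal/mol.
ΔG = 3.99 kcal/mol between the two chairs.
K = exp(ΔG/RT) with R = 1.987×10⁻³ kcal mol⁻¹ K⁻¹ and T = 373 K gives K ≈ 218.

K ≈ 218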